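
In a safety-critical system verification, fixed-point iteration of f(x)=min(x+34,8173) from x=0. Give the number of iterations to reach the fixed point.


Step 1: x=0, cap=8173, increment=34
Step 2: x grows by 34 each step until capped at 8173; fixed point is x=8173
Step 3: iterations = ceil(8173/34) = 241

241


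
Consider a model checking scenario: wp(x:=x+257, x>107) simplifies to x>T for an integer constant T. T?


Formula: wp(x:=E, P) = P[E/x] (substitute E for x in postcondition)
Step 1: Postcondition: x>107
Step 2: Substitute x+257 for x: x+257>107
Step 3: Solve for x: x > 107-257 = -150

-150


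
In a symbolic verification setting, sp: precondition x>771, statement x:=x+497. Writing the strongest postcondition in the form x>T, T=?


Formula: sp(P, x:=E) = exists old_x. (x = E[old_x/x]) AND P[old_x/x] (old_x is the value of x before the assignment; eliminate old_x by solving x = E[old_x/x] for old_x)
Step 1: Precondition P: x>771, i.e. old_x > 771
Step 2: Assignment gives x = old_x + 497, so old_x = x - 497
Step 3: Substitute into P: x - 497 > 771
Step 4: Simplify: x > 771+497 = 1268

1268


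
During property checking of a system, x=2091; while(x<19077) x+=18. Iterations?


Step 1: x goes from 2091 toward 19077 by 18; the body runs while x<19077, so iterations = ceil((bound-start)/step)
Step 2: Distance=16986
Step 3: ceil(16986/18)=944

944


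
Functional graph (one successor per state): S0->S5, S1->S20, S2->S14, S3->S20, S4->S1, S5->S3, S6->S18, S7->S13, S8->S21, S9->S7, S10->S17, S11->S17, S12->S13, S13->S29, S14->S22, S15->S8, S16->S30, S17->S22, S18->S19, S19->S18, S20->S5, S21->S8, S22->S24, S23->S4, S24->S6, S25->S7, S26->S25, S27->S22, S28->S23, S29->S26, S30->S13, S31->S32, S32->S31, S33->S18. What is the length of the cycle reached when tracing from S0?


Trace from S0 until a state repeats:
  S0 -> S5 -> S3 -> S20 -> S5
S5 first seen at step 1, revisited at step 4.
Cycle length = 4 - 1 = 3

3


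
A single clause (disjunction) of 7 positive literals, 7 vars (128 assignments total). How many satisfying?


Step 1: Total=2^7=128
Step 2: Unsat when all 7 false: 2^0=1
Step 3: Sat=128-1=127

127


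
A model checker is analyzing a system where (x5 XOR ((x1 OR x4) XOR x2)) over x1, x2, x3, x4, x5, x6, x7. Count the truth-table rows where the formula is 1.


Formula: (x5 XOR ((x1 OR x4) XOR x2)) over 7 vars (128 rows)
Evaluate each row (x1, x2, x3, x4, x5, x6, x7 as bits, MSB first):
  row 0 [0000000]: (0 XOR ((0 OR 0) XOR 0)) -> 0
  row 1 [0000001]: (0 XOR ((0 OR 0) XOR 0)) -> 0
  row 2 [0000010]: (0 XOR ((0 OR 0) XOR 0)) -> 0
  row 3 [0000011]: (0 XOR ((0 OR 0) XOR 0)) -> 0
  row 4 [0000100]: (1 XOR ((0 OR 0) XOR 0)) -> 1
  (every remaining row is evaluated the same way; all 128 results are listed next)
Full result column, 8 rows per line (x1,x2,x3,x4 fixed per line; x5,x6,x7 runs 000..111 left to right):
  rows 0-7 [x1,x2,x3,x4=0000]: 00001111  (ones: 4)
  rows 8-15 [x1,x2,x3,x4=0001]: 11110000  (ones: 4)
  rows 16-23 [x1,x2,x3,x4=0010]: 00001111  (ones: 4)
  rows 24-31 [x1,x2,x3,x4=0011]: 11110000  (ones: 4)
  rows 32-39 [x1,x2,x3,x4=0100]: 11110000  (ones: 4)
  rows 40-47 [x1,x2,x3,x4=0101]: 00001111  (ones: 4)
  rows 48-55 [x1,x2,x3,x4=0110]: 11110000  (ones: 4)
  rows 56-63 [x1,x2,x3,x4=0111]: 00001111  (ones: 4)
  rows 64-71 [x1,x2,x3,x4=1000]: 11110000  (ones: 4)
  rows 72-79 [x1,x2,x3,x4=1001]: 11110000  (ones: 4)
  rows 80-87 [x1,x2,x3,x4=1010]: 11110000  (ones: 4)
  rows 88-95 [x1,x2,x3,x4=1011]: 11110000  (ones: 4)
  rows 96-103 [x1,x2,x3,x4=1100]: 00001111  (ones: 4)
  rows 104-111 [x1,x2,x3,x4=1101]: 00001111  (ones: 4)
  rows 112-119 [x1,x2,x3,x4=1110]: 00001111  (ones: 4)
  rows 120-127 [x1,x2,x3,x4=1111]: 00001111  (ones: 4)
Count of 1-rows = 4+4+4+4+4+4+4+4+4+4+4+4+4+4+4+4 = 64

64


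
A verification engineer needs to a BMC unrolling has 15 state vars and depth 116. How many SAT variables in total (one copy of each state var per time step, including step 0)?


BMC unrolls to depth k, creating one copy of each state var for steps 0..k.
Step count = 116 + 1 = 117 (steps 0 through 116)
Vars per step = 15
Total = 15 * 117 = 1755

1755


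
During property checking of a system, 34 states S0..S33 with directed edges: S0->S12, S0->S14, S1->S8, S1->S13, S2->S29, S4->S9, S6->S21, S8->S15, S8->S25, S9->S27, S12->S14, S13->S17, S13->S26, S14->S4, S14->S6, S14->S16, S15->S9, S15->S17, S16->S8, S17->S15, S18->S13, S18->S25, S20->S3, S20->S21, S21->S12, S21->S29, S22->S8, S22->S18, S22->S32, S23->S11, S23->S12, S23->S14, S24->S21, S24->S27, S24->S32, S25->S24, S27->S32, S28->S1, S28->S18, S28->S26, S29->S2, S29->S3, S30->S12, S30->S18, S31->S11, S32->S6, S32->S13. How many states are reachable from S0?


BFS from S0:
  layer 0: {S0}
  layer 1: {S12, S14}
  layer 2: {S4, S6, S16}
  layer 3: {S8, S9, S21}
  layer 4: {S15, S25, S27, S29}
  layer 5: {S2, S3, S17, S24, S32}
  layer 6: {S13}
  layer 7: {S26}
Reachable set: {S0, S2, S3, S4, S6, S8, S9, S12, S13, S14, S15, S16, S17, S21, S24, S25, S26, S27, S29, S32}
Count = 20

20


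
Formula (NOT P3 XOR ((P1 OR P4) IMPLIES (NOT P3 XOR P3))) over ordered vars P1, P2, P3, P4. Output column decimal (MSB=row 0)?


Formula: (NOT P3 XOR ((P1 OR P4) IMPLIES (NOT P3 XOR P3))) over P1, P2, P3, P4 (16 rows)
Evaluate each row (bits = P1,P2,P3,P4, MSB first):
  row 0 [0000]: (NOT 0 XOR ((0 OR 0) IMPLIES (NOT 0 XOR 0))) -> 0
  row 1 [0001]: (NOT 0 XOR ((0 OR 1) IMPLIES (NOT 0 XOR 0))) -> 0
  row 2 [0010]: (NOT 1 XOR ((0 OR 0) IMPLIES (NOT 1 XOR 1))) -> 1
  row 3 [0011]: (NOT 1 XOR ((0 OR 1) IMPLIES (NOT 1 XOR 1))) -> 1
  row 4 [0100]: (NOT 0 XOR ((0 OR 0) IMPLIES (NOT 0 XOR 0))) -> 0
  row 5 [0101]: (NOT 0 XOR ((0 OR 1) IMPLIES (NOT 0 XOR 0))) -> 0
  row 6 [0110]: (NOT 1 XOR ((0 OR 0) IMPLIES (NOT 1 XOR 1))) -> 1
  row 7 [0111]: (NOT 1 XOR ((0 OR 1) IMPLIES (NOT 1 XOR 1))) -> 1
  row 8 [1000]: (NOT 0 XOR ((1 OR 0) IMPLIES (NOT 0 XOR 0))) -> 0
  row 9 [1001]: (NOT 0 XOR ((1 OR 1) IMPLIES (NOT 0 XOR 0))) -> 0
  row 10 [1010]: (NOT 1 XOR ((1 OR 0) IMPLIES (NOT 1 XOR 1))) -> 1
  row 11 [1011]: (NOT 1 XOR ((1 OR 1) IMPLIES (NOT 1 XOR 1))) -> 1
  row 12 [1100]: (NOT 0 XOR ((1 OR 0) IMPLIES (NOT 0 XOR 0))) -> 0
  row 13 [1101]: (NOT 0 XOR ((1 OR 1) IMPLIES (NOT 0 XOR 0))) -> 0
  row 14 [1110]: (NOT 1 XOR ((1 OR 0) IMPLIES (NOT 1 XOR 1))) -> 1
  row 15 [1111]: (NOT 1 XOR ((1 OR 1) IMPLIES (NOT 1 XOR 1))) -> 1
Full result column, 4 rows per line (P1,P2 fixed per line; P3,P4 runs 00..11 left to right):
  rows 0-3 [P1,P2=00]: 0011  = hex 3
  rows 4-7 [P1,P2=01]: 0011  = hex 3
  rows 8-11 [P1,P2=10]: 0011  = hex 3
  rows 12-15 [P1,P2=11]: 0011  = hex 3
Output column (row 0 .. row 15) = 0011001100110011
Output column grouped in 4s = 0011 0011 0011 0011 = 0x3333
Convert to decimal digit by digit (value = value*16 + digit):
  3 -> 3
  3*16 + 3 = 51
  51*16 + 3 = 819
  819*16 + 3 = 13107
Decimal = 13107

13107


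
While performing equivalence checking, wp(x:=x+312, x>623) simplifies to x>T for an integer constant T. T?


Formula: wp(x:=E, P) = P[E/x] (substitute E for x in postcondition)
Step 1: Postcondition: x>623
Step 2: Substitute x+312 for x: x+312>623
Step 3: Solve for x: x > 623-312 = 311

311


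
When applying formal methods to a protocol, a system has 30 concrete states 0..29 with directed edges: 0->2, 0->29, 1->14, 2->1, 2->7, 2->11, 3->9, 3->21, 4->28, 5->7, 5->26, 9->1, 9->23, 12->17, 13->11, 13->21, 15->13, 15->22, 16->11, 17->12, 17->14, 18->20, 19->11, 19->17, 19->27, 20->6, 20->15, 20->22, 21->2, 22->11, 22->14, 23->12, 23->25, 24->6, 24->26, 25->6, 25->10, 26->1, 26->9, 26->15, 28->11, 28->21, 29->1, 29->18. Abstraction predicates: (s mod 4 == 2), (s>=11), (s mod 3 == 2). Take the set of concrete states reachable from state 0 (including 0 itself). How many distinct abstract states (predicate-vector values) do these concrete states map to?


BFS from 0:
Concrete reachable: {0, 1, 2, 6, 7, 11, 13, 14, 15, 18, 20, 21, 22, 29}
Abstract via predicates (s mod 4 == 2), (s>=11), (s mod 3 == 2):
  (0,0,0) <- {0, 1, 7}
  (0,1,0) <- {13, 15, 21}
  (0,1,1) <- {11, 20, 29}
  (1,0,0) <- {6}
  (1,0,1) <- {2}
  (1,1,0) <- {18, 22}
  (1,1,1) <- {14}
Distinct abstract states = 7

7


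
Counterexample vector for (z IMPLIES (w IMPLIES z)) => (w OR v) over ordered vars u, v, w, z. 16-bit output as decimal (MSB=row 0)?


F1 = (z IMPLIES (w IMPLIES z))
F2 = (w OR v)
Counterexample to F1=>F2 is where F1=1 and F2=0.
Evaluate each row (bits = u,v,w,z, MSB first):
  row 0 [0000]: F1=1 F2=0 -> F1&~F2 -> 1
  row 1 [0001]: F1=1 F2=0 -> F1&~F2 -> 1
  row 2 [0010]: F1=1 F2=1 -> F1&~F2 -> 0
  row 3 [0011]: F1=1 F2=1 -> F1&~F2 -> 0
  row 4 [0100]: F1=1 F2=1 -> F1&~F2 -> 0
  row 5 [0101]: F1=1 F2=1 -> F1&~F2 -> 0
  row 6 [0110]: F1=1 F2=1 -> F1&~F2 -> 0
  row 7 [0111]: F1=1 F2=1 -> F1&~F2 -> 0
  row 8 [1000]: F1=1 F2=0 -> F1&~F2 -> 1
  row 9 [1001]: F1=1 F2=0 -> F1&~F2 -> 1
  row 10 [1010]: F1=1 F2=1 -> F1&~F2 -> 0
  row 11 [1011]: F1=1 F2=1 -> F1&~F2 -> 0
  row 12 [1100]: F1=1 F2=1 -> F1&~F2 -> 0
  row 13 [1101]: F1=1 F2=1 -> F1&~F2 -> 0
  row 14 [1110]: F1=1 F2=1 -> F1&~F2 -> 0
  row 15 [1111]: F1=1 F2=1 -> F1&~F2 -> 0
Full result column, 4 rows per line (u,v fixed per line; w,z runs 00..11 left to right):
  rows 0-3 [u,v=00]: 1100  = hex C
  rows 4-7 [u,v=01]: 0000  = hex 0
  rows 8-11 [u,v=10]: 1100  = hex C
  rows 12-15 [u,v=11]: 0000  = hex 0
Counterexample vector (row 0 .. row 15) = 1100000011000000
Output column grouped in 4s = 1100 0000 1100 0000 = 0xC0C0
Convert to decimal digit by digit (value = value*16 + digit):
  C -> 12
  12*16 + 0 = 192
  192*16 + 12 (C) = 3084
  3084*16 + 0 = 49344
Decimal = 49344

49344


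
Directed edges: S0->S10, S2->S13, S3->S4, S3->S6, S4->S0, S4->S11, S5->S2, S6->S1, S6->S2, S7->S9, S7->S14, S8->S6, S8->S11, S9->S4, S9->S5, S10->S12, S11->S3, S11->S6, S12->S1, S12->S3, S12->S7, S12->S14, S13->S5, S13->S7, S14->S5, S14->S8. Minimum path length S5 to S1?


BFS layer-by-layer from S5:
  dist 0: {S5}
  dist 1: {S2}
  dist 2: {S13}
  dist 3: {S7}
  dist 4: {S9, S14}
  dist 5: {S4, S8}
  dist 6: {S0, S6, S11}
  dist 7: {S1, S3, S10}
  -> S1 reached at distance 7
Shortest path length = 7

7


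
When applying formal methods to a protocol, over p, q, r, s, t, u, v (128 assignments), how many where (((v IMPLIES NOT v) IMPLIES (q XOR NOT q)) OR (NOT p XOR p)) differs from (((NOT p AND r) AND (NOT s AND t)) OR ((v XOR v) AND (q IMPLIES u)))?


F1 = (((v IMPLIES NOT v) IMPLIES (q XOR NOT q)) OR (NOT p XOR p))
F2 = (((NOT p AND r) AND (NOT s AND t)) OR ((v XOR v) AND (q IMPLIES u)))
Evaluate both on each of 128 rows (bits = p,q,r,s,t,u,v):
  row 0 [0000000]: F1=1 F2=0 (differ) -> 1
  row 1 [0000001]: F1=1 F2=0 (differ) -> 1
  row 2 [0000010]: F1=1 F2=0 (differ) -> 1
  row 3 [0000011]: F1=1 F2=0 (differ) -> 1
  row 4 [0000100]: F1=1 F2=0 (differ) -> 1
  (every remaining row is evaluated the same way; all 128 results are listed next)
Full result column, 8 rows per line (p,q,r,s fixed per line; t,u,v runs 000..111 left to right):
  rows 0-7 [p,q,r,s=0000]: 11111111  (ones: 8)
  rows 8-15 [p,q,r,s=0001]: 11111111  (ones: 8)
  rows 16-23 [p,q,r,s=0010]: 11110000  (ones: 4)
  rows 24-31 [p,q,r,s=0011]: 11111111  (ones: 8)
  rows 32-39 [p,q,r,s=0100]: 11111111  (ones: 8)
  rows 40-47 [p,q,r,s=0101]: 11111111  (ones: 8)
  rows 48-55 [p,q,r,s=0110]: 11110000  (ones: 4)
  rows 56-63 [p,q,r,s=0111]: 11111111  (ones: 8)
  rows 64-71 [p,q,r,s=1000]: 11111111  (ones: 8)
  rows 72-79 [p,q,r,s=1001]: 11111111  (ones: 8)
  rows 80-87 [p,q,r,s=1010]: 11111111  (ones: 8)
  rows 88-95 [p,q,r,s=1011]: 11111111  (ones: 8)
  rows 96-103 [p,q,r,s=1100]: 11111111  (ones: 8)
  rows 104-111 [p,q,r,s=1101]: 11111111  (ones: 8)
  rows 112-119 [p,q,r,s=1110]: 11111111  (ones: 8)
  rows 120-127 [p,q,r,s=1111]: 11111111  (ones: 8)
Disagreements = 8+8+4+8+8+8+4+8+8+8+8+8+8+8+8+8 = 120

120


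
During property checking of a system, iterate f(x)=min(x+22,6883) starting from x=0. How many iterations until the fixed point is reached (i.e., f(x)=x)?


Step 1: x=0, cap=6883, increment=22
Step 2: x grows by 22 each step until capped at 6883; fixed point is x=6883
Step 3: iterations = ceil(6883/22) = 313

313


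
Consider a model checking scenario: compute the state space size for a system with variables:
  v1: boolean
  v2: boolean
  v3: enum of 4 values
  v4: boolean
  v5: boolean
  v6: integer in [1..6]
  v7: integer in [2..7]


State space = product of domain sizes of all variables.
Domain sizes:
  v1 (boolean): 2
  v2 (boolean): 2
  v3 (enum of 4 values): 4
  v4 (boolean): 2
  v5 (boolean): 2
  v6 (integer in [1..6]): 6
  v7 (integer in [2..7]): 6
Product = 2 * 2 * 4 * 2 * 2 * 6 * 6 = 2304

2304


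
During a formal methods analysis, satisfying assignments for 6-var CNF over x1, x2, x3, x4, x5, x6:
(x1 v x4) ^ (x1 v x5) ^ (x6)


CNF with 3 clauses over 6 vars (64 assignments).
An assignment satisfies CNF iff every clause has >=1 true literal.
Check each row (bits = x1,x2,x3,x4,x5,x6; clause T/F shown):
  row 0 [000000]: clauses=FFF -> 0
  row 1 [000001]: clauses=FFT -> 0
  row 2 [000010]: clauses=FTF -> 0
  row 3 [000011]: clauses=FTT -> 0
  row 4 [000100]: clauses=TFF -> 0
  (every remaining row is evaluated the same way; all 64 results are listed next)
Full result column, 8 rows per line (x1,x2,x3 fixed per line; x4,x5,x6 runs 000..111 left to right):
  rows 0-7 [x1,x2,x3=000]: 00000001  (ones: 1)
  rows 8-15 [x1,x2,x3=001]: 00000001  (ones: 1)
  rows 16-23 [x1,x2,x3=010]: 00000001  (ones: 1)
  rows 24-31 [x1,x2,x3=011]: 00000001  (ones: 1)
  rows 32-39 [x1,x2,x3=100]: 01010101  (ones: 4)
  rows 40-47 [x1,x2,x3=101]: 01010101  (ones: 4)
  rows 48-55 [x1,x2,x3=110]: 01010101  (ones: 4)
  rows 56-63 [x1,x2,x3=111]: 01010101  (ones: 4)
Satisfying assignments = 1+1+1+1+4+4+4+4 = 20

20


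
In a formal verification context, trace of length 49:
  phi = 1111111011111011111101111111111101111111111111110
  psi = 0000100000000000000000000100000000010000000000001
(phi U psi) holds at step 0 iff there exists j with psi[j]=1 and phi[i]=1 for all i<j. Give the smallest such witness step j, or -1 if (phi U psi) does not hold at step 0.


(phi U psi) at 0: need smallest j with psi[j]=1 and phi[i]=1 for all i in [0,j).
Scan from step 0:
  step 0: phi=1, psi=0 -> continue
  step 1: phi=1, psi=0 -> continue
  step 2: phi=1, psi=0 -> continue
  step 3: phi=1, psi=0 -> continue
  step 4: psi=1 and phi held for [0,4) -> witness found
Witness step = 4

4


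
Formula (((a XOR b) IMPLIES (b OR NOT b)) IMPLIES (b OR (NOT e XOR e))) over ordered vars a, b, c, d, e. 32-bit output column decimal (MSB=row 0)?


Formula: (((a XOR b) IMPLIES (b OR NOT b)) IMPLIES (b OR (NOT e XOR e))) over a, b, c, d, e (32 rows)
Evaluate each row (bits = a,b,c,d,e, MSB first):
  row 0 [00000]: (((0 XOR 0) IMPLIES (0 OR NOT 0)) IMPLIES (0 OR (NOT 0 XOR 0))) -> 1
  row 1 [00001]: (((0 XOR 0) IMPLIES (0 OR NOT 0)) IMPLIES (0 OR (NOT 1 XOR 1))) -> 1
  row 2 [00010]: (((0 XOR 0) IMPLIES (0 OR NOT 0)) IMPLIES (0 OR (NOT 0 XOR 0))) -> 1
  row 3 [00011]: (((0 XOR 0) IMPLIES (0 OR NOT 0)) IMPLIES (0 OR (NOT 1 XOR 1))) -> 1
  row 4 [00100]: (((0 XOR 0) IMPLIES (0 OR NOT 0)) IMPLIES (0 OR (NOT 0 XOR 0))) -> 1
  row 5 [00101]: (((0 XOR 0) IMPLIES (0 OR NOT 0)) IMPLIES (0 OR (NOT 1 XOR 1))) -> 1
  row 6 [00110]: (((0 XOR 0) IMPLIES (0 OR NOT 0)) IMPLIES (0 OR (NOT 0 XOR 0))) -> 1
  row 7 [00111]: (((0 XOR 0) IMPLIES (0 OR NOT 0)) IMPLIES (0 OR (NOT 1 XOR 1))) -> 1
  row 8 [01000]: (((0 XOR 1) IMPLIES (1 OR NOT 1)) IMPLIES (1 OR (NOT 0 XOR 0))) -> 1
  row 9 [01001]: (((0 XOR 1) IMPLIES (1 OR NOT 1)) IMPLIES (1 OR (NOT 1 XOR 1))) -> 1
  row 10 [01010]: (((0 XOR 1) IMPLIES (1 OR NOT 1)) IMPLIES (1 OR (NOT 0 XOR 0))) -> 1
  row 11 [01011]: (((0 XOR 1) IMPLIES (1 OR NOT 1)) IMPLIES (1 OR (NOT 1 XOR 1))) -> 1
  row 12 [01100]: (((0 XOR 1) IMPLIES (1 OR NOT 1)) IMPLIES (1 OR (NOT 0 XOR 0))) -> 1
  row 13 [01101]: (((0 XOR 1) IMPLIES (1 OR NOT 1)) IMPLIES (1 OR (NOT 1 XOR 1))) -> 1
  row 14 [01110]: (((0 XOR 1) IMPLIES (1 OR NOT 1)) IMPLIES (1 OR (NOT 0 XOR 0))) -> 1
  row 15 [01111]: (((0 XOR 1) IMPLIES (1 OR NOT 1)) IMPLIES (1 OR (NOT 1 XOR 1))) -> 1
  row 16 [10000]: (((1 XOR 0) IMPLIES (0 OR NOT 0)) IMPLIES (0 OR (NOT 0 XOR 0))) -> 1
  row 17 [10001]: (((1 XOR 0) IMPLIES (0 OR NOT 0)) IMPLIES (0 OR (NOT 1 XOR 1))) -> 1
  row 18 [10010]: (((1 XOR 0) IMPLIES (0 OR NOT 0)) IMPLIES (0 OR (NOT 0 XOR 0))) -> 1
  row 19 [10011]: (((1 XOR 0) IMPLIES (0 OR NOT 0)) IMPLIES (0 OR (NOT 1 XOR 1))) -> 1
  row 20 [10100]: (((1 XOR 0) IMPLIES (0 OR NOT 0)) IMPLIES (0 OR (NOT 0 XOR 0))) -> 1
  row 21 [10101]: (((1 XOR 0) IMPLIES (0 OR NOT 0)) IMPLIES (0 OR (NOT 1 XOR 1))) -> 1
  row 22 [10110]: (((1 XOR 0) IMPLIES (0 OR NOT 0)) IMPLIES (0 OR (NOT 0 XOR 0))) -> 1
  row 23 [10111]: (((1 XOR 0) IMPLIES (0 OR NOT 0)) IMPLIES (0 OR (NOT 1 XOR 1))) -> 1
  row 24 [11000]: (((1 XOR 1) IMPLIES (1 OR NOT 1)) IMPLIES (1 OR (NOT 0 XOR 0))) -> 1
  row 25 [11001]: (((1 XOR 1) IMPLIES (1 OR NOT 1)) IMPLIES (1 OR (NOT 1 XOR 1))) -> 1
  row 26 [11010]: (((1 XOR 1) IMPLIES (1 OR NOT 1)) IMPLIES (1 OR (NOT 0 XOR 0))) -> 1
  row 27 [11011]: (((1 XOR 1) IMPLIES (1 OR NOT 1)) IMPLIES (1 OR (NOT 1 XOR 1))) -> 1
  row 28 [11100]: (((1 XOR 1) IMPLIES (1 OR NOT 1)) IMPLIES (1 OR (NOT 0 XOR 0))) -> 1
  row 29 [11101]: (((1 XOR 1) IMPLIES (1 OR NOT 1)) IMPLIES (1 OR (NOT 1 XOR 1))) -> 1
  row 30 [11110]: (((1 XOR 1) IMPLIES (1 OR NOT 1)) IMPLIES (1 OR (NOT 0 XOR 0))) -> 1
  row 31 [11111]: (((1 XOR 1) IMPLIES (1 OR NOT 1)) IMPLIES (1 OR (NOT 1 XOR 1))) -> 1
Full result column, 4 rows per line (a,b,c fixed per line; d,e runs 00..11 left to right):
  rows 0-3 [a,b,c=000]: 1111  = hex F
  rows 4-7 [a,b,c=001]: 1111  = hex F
  rows 8-11 [a,b,c=010]: 1111  = hex F
  rows 12-15 [a,b,c=011]: 1111  = hex F
  rows 16-19 [a,b,c=100]: 1111  = hex F
  rows 20-23 [a,b,c=101]: 1111  = hex F
  rows 24-27 [a,b,c=110]: 1111  = hex F
  rows 28-31 [a,b,c=111]: 1111  = hex F
Output column (row 0 .. row 31) = 11111111111111111111111111111111
Output column grouped in 4s = 1111 1111 1111 1111 1111 1111 1111 1111 = 0xFFFFFFFF
Convert to decimal digit by digit (value = value*16 + digit):
  F -> 15
  15*16 + 15 (F) = 255
  255*16 + 15 (F) = 4095
  4095*16 + 15 (F) = 65535
  65535*16 + 15 (F) = 1048575
  1048575*16 + 15 (F) = 16777215
  16777215*16 + 15 (F) = 268435455
  268435455*16 + 15 (F) = 4294967295
Decimal = 4294967295

4294967295


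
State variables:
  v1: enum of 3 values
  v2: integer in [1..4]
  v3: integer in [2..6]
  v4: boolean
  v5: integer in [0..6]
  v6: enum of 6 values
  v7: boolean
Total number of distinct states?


State space = product of domain sizes of all variables.
Domain sizes:
  v1 (enum of 3 values): 3
  v2 (integer in [1..4]): 4
  v3 (integer in [2..6]): 5
  v4 (boolean): 2
  v5 (integer in [0..6]): 7
  v6 (enum of 6 values): 6
  v7 (boolean): 2
Product = 3 * 4 * 5 * 2 * 7 * 6 * 2 = 10080

10080


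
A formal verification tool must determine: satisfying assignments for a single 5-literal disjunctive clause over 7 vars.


Step 1: Total=2^7=128
Step 2: Unsat when all 5 false: 2^2=4
Step 3: Sat=128-4=124

124


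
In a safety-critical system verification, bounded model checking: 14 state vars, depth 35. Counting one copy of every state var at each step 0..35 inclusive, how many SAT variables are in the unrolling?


BMC unrolls to depth k, creating one copy of each state var for steps 0..k.
Step count = 35 + 1 = 36 (steps 0 through 35)
Vars per step = 14
Total = 14 * 36 = 504

504


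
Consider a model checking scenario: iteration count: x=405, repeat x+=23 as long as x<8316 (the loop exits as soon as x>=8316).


Step 1: x goes from 405 toward 8316 by 23; the body runs while x<8316, so iterations = ceil((bound-start)/step)
Step 2: Distance=7911
Step 3: ceil(7911/23)=344

344


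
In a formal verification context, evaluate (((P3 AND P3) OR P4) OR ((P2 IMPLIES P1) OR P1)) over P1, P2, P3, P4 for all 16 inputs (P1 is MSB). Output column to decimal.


Formula: (((P3 AND P3) OR P4) OR ((P2 IMPLIES P1) OR P1)) over P1, P2, P3, P4 (16 rows)
Evaluate each row (bits = P1,P2,P3,P4, MSB first):
  row 0 [0000]: (((0 AND 0) OR 0) OR ((0 IMPLIES 0) OR 0)) -> 1
  row 1 [0001]: (((0 AND 0) OR 1) OR ((0 IMPLIES 0) OR 0)) -> 1
  row 2 [0010]: (((1 AND 1) OR 0) OR ((0 IMPLIES 0) OR 0)) -> 1
  row 3 [0011]: (((1 AND 1) OR 1) OR ((0 IMPLIES 0) OR 0)) -> 1
  row 4 [0100]: (((0 AND 0) OR 0) OR ((1 IMPLIES 0) OR 0)) -> 0
  row 5 [0101]: (((0 AND 0) OR 1) OR ((1 IMPLIES 0) OR 0)) -> 1
  row 6 [0110]: (((1 AND 1) OR 0) OR ((1 IMPLIES 0) OR 0)) -> 1
  row 7 [0111]: (((1 AND 1) OR 1) OR ((1 IMPLIES 0) OR 0)) -> 1
  row 8 [1000]: (((0 AND 0) OR 0) OR ((0 IMPLIES 1) OR 1)) -> 1
  row 9 [1001]: (((0 AND 0) OR 1) OR ((0 IMPLIES 1) OR 1)) -> 1
  row 10 [1010]: (((1 AND 1) OR 0) OR ((0 IMPLIES 1) OR 1)) -> 1
  row 11 [1011]: (((1 AND 1) OR 1) OR ((0 IMPLIES 1) OR 1)) -> 1
  row 12 [1100]: (((0 AND 0) OR 0) OR ((1 IMPLIES 1) OR 1)) -> 1
  row 13 [1101]: (((0 AND 0) OR 1) OR ((1 IMPLIES 1) OR 1)) -> 1
  row 14 [1110]: (((1 AND 1) OR 0) OR ((1 IMPLIES 1) OR 1)) -> 1
  row 15 [1111]: (((1 AND 1) OR 1) OR ((1 IMPLIES 1) OR 1)) -> 1
Full result column, 4 rows per line (P1,P2 fixed per line; P3,P4 runs 00..11 left to right):
  rows 0-3 [P1,P2=00]: 1111  = hex F
  rows 4-7 [P1,P2=01]: 0111  = hex 7
  rows 8-11 [P1,P2=10]: 1111  = hex F
  rows 12-15 [P1,P2=11]: 1111  = hex F
Output column (row 0 .. row 15) = 1111011111111111
Output column grouped in 4s = 1111 0111 1111 1111 = 0xF7FF
Convert to decimal digit by digit (value = value*16 + digit):
  F -> 15
  15*16 + 7 = 247
  247*16 + 15 (F) = 3967
  3967*16 + 15 (F) = 63487
Decimal = 63487

63487


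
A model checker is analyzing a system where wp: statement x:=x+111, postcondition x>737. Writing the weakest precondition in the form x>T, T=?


Formula: wp(x:=E, P) = P[E/x] (substitute E for x in postcondition)
Step 1: Postcondition: x>737
Step 2: Substitute x+111 for x: x+111>737
Step 3: Solve for x: x > 737-111 = 626

626


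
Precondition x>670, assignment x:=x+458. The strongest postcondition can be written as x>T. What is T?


Formula: sp(P, x:=E) = exists old_x. (x = E[old_x/x]) AND P[old_x/x] (old_x is the value of x before the assignment; eliminate old_x by solving x = E[old_x/x] for old_x)
Step 1: Precondition P: x>670, i.e. old_x > 670
Step 2: Assignment gives x = old_x + 458, so old_x = x - 458
Step 3: Substitute into P: x - 458 > 670
Step 4: Simplify: x > 670+458 = 1128

1128


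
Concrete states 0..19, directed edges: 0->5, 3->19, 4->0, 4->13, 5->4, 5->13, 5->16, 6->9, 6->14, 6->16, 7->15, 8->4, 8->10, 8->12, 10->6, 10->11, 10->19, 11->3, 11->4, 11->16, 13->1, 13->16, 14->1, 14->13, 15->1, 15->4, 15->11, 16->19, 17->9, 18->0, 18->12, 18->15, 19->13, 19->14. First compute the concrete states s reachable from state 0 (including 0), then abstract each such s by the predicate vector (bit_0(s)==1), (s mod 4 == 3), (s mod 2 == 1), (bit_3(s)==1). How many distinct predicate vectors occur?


BFS from 0:
Concrete reachable: {0, 1, 4, 5, 13, 14, 16, 19}
Abstract via predicates (bit_0(s)==1), (s mod 4 == 3), (s mod 2 == 1), (bit_3(s)==1):
  (0,0,0,0) <- {0, 4, 16}
  (0,0,0,1) <- {14}
  (1,0,1,0) <- {1, 5}
  (1,0,1,1) <- {13}
  (1,1,1,0) <- {19}
Distinct abstract states = 5

5


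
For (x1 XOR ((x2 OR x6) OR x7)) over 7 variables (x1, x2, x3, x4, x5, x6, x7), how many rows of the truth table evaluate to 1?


Formula: (x1 XOR ((x2 OR x6) OR x7)) over 7 vars (128 rows)
Evaluate each row (x1, x2, x3, x4, x5, x6, x7 as bits, MSB first):
  row 0 [0000000]: (0 XOR ((0 OR 0) OR 0)) -> 0
  row 1 [0000001]: (0 XOR ((0 OR 0) OR 1)) -> 1
  row 2 [0000010]: (0 XOR ((0 OR 1) OR 0)) -> 1
  row 3 [0000011]: (0 XOR ((0 OR 1) OR 1)) -> 1
  row 4 [0000100]: (0 XOR ((0 OR 0) OR 0)) -> 0
  (every remaining row is evaluated the same way; all 128 results are listed next)
Full result column, 8 rows per line (x1,x2,x3,x4 fixed per line; x5,x6,x7 runs 000..111 left to right):
  rows 0-7 [x1,x2,x3,x4=0000]: 01110111  (ones: 6)
  rows 8-15 [x1,x2,x3,x4=0001]: 01110111  (ones: 6)
  rows 16-23 [x1,x2,x3,x4=0010]: 01110111  (ones: 6)
  rows 24-31 [x1,x2,x3,x4=0011]: 01110111  (ones: 6)
  rows 32-39 [x1,x2,x3,x4=0100]: 11111111  (ones: 8)
  rows 40-47 [x1,x2,x3,x4=0101]: 11111111  (ones: 8)
  rows 48-55 [x1,x2,x3,x4=0110]: 11111111  (ones: 8)
  rows 56-63 [x1,x2,x3,x4=0111]: 11111111  (ones: 8)
  rows 64-71 [x1,x2,x3,x4=1000]: 10001000  (ones: 2)
  rows 72-79 [x1,x2,x3,x4=1001]: 10001000  (ones: 2)
  rows 80-87 [x1,x2,x3,x4=1010]: 10001000  (ones: 2)
  rows 88-95 [x1,x2,x3,x4=1011]: 10001000  (ones: 2)
  rows 96-103 [x1,x2,x3,x4=1100]: 00000000  (ones: 0)
  rows 104-111 [x1,x2,x3,x4=1101]: 00000000  (ones: 0)
  rows 112-119 [x1,x2,x3,x4=1110]: 00000000  (ones: 0)
  rows 120-127 [x1,x2,x3,x4=1111]: 00000000  (ones: 0)
Count of 1-rows = 6+6+6+6+8+8+8+8+2+2+2+2+0+0+0+0 = 64

64


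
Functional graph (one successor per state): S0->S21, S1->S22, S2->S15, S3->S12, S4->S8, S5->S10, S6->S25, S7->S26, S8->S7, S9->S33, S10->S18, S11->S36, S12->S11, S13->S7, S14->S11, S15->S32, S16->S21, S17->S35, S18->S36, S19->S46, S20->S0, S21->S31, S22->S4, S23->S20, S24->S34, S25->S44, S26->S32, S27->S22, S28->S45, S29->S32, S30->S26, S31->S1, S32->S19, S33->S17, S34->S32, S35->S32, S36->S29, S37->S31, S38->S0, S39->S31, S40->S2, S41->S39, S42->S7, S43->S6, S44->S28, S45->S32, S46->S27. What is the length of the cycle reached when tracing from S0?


Trace from S0 until a state repeats:
  S0 -> S21 -> S31 -> S1 -> S22 -> S4 -> S8 -> S7 -> S26 -> S32 -> S19 -> S46 -> S27 -> S22
S22 first seen at step 4, revisited at step 13.
Cycle length = 13 - 4 = 9

9


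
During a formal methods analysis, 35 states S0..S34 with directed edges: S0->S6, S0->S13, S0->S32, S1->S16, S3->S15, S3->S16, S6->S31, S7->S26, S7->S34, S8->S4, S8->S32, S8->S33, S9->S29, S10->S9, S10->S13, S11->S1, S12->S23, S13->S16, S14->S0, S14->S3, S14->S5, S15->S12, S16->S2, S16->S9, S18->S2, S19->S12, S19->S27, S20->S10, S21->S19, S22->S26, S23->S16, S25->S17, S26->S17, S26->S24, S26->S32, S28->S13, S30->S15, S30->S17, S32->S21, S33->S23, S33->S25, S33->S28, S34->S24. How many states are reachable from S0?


BFS from S0:
  layer 0: {S0}
  layer 1: {S6, S13, S32}
  layer 2: {S16, S21, S31}
  layer 3: {S2, S9, S19}
  layer 4: {S12, S27, S29}
  layer 5: {S23}
Reachable set: {S0, S2, S6, S9, S12, S13, S16, S19, S21, S23, S27, S29, S31, S32}
Count = 14

14


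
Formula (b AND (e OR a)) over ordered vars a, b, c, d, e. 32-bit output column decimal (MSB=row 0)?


Formula: (b AND (e OR a)) over a, b, c, d, e (32 rows)
Evaluate each row (bits = a,b,c,d,e, MSB first):
  row 0 [00000]: (0 AND (0 OR 0)) -> 0
  row 1 [00001]: (0 AND (1 OR 0)) -> 0
  row 2 [00010]: (0 AND (0 OR 0)) -> 0
  row 3 [00011]: (0 AND (1 OR 0)) -> 0
  row 4 [00100]: (0 AND (0 OR 0)) -> 0
  row 5 [00101]: (0 AND (1 OR 0)) -> 0
  row 6 [00110]: (0 AND (0 OR 0)) -> 0
  row 7 [00111]: (0 AND (1 OR 0)) -> 0
  row 8 [01000]: (1 AND (0 OR 0)) -> 0
  row 9 [01001]: (1 AND (1 OR 0)) -> 1
  row 10 [01010]: (1 AND (0 OR 0)) -> 0
  row 11 [01011]: (1 AND (1 OR 0)) -> 1
  row 12 [01100]: (1 AND (0 OR 0)) -> 0
  row 13 [01101]: (1 AND (1 OR 0)) -> 1
  row 14 [01110]: (1 AND (0 OR 0)) -> 0
  row 15 [01111]: (1 AND (1 OR 0)) -> 1
  row 16 [10000]: (0 AND (0 OR 1)) -> 0
  row 17 [10001]: (0 AND (1 OR 1)) -> 0
  row 18 [10010]: (0 AND (0 OR 1)) -> 0
  row 19 [10011]: (0 AND (1 OR 1)) -> 0
  row 20 [10100]: (0 AND (0 OR 1)) -> 0
  row 21 [10101]: (0 AND (1 OR 1)) -> 0
  row 22 [10110]: (0 AND (0 OR 1)) -> 0
  row 23 [10111]: (0 AND (1 OR 1)) -> 0
  row 24 [11000]: (1 AND (0 OR 1)) -> 1
  row 25 [11001]: (1 AND (1 OR 1)) -> 1
  row 26 [11010]: (1 AND (0 OR 1)) -> 1
  row 27 [11011]: (1 AND (1 OR 1)) -> 1
  row 28 [11100]: (1 AND (0 OR 1)) -> 1
  row 29 [11101]: (1 AND (1 OR 1)) -> 1
  row 30 [11110]: (1 AND (0 OR 1)) -> 1
  row 31 [11111]: (1 AND (1 OR 1)) -> 1
Full result column, 4 rows per line (a,b,c fixed per line; d,e runs 00..11 left to right):
  rows 0-3 [a,b,c=000]: 0000  = hex 0
  rows 4-7 [a,b,c=001]: 0000  = hex 0
  rows 8-11 [a,b,c=010]: 0101  = hex 5
  rows 12-15 [a,b,c=011]: 0101  = hex 5
  rows 16-19 [a,b,c=100]: 0000  = hex 0
  rows 20-23 [a,b,c=101]: 0000  = hex 0
  rows 24-27 [a,b,c=110]: 1111  = hex F
  rows 28-31 [a,b,c=111]: 1111  = hex F
Output column (row 0 .. row 31) = 00000000010101010000000011111111
Output column grouped in 4s = 0000 0000 0101 0101 0000 0000 1111 1111 = 0x005500FF
Convert to decimal digit by digit (value = value*16 + digit):
  0 -> 0
  0*16 + 0 = 0
  0*16 + 5 = 5
  5*16 + 5 = 85
  85*16 + 0 = 1360
  1360*16 + 0 = 21760
  21760*16 + 15 (F) = 348175
  348175*16 + 15 (F) = 5570815
Decimal = 5570815

5570815


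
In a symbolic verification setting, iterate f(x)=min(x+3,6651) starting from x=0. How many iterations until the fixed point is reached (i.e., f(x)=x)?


Step 1: x=0, cap=6651, increment=3
Step 2: x grows by 3 each step until capped at 6651; fixed point is x=6651
Step 3: iterations = ceil(6651/3) = 2217

2217


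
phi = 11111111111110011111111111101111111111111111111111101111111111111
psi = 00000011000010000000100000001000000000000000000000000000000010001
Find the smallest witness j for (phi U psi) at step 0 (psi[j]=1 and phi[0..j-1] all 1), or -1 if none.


(phi U psi) at 0: need smallest j with psi[j]=1 and phi[i]=1 for all i in [0,j).
Scan from step 0:
  step 0: phi=1, psi=0 -> continue
  step 1: phi=1, psi=0 -> continue
  step 2: phi=1, psi=0 -> continue
  step 3: phi=1, psi=0 -> continue
  step 6: psi=1 and phi held for [0,6) -> witness found
Witness step = 6

6


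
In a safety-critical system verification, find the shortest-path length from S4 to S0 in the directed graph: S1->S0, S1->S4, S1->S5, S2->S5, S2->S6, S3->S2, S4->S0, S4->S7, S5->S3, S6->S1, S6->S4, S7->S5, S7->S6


BFS layer-by-layer from S4:
  dist 0: {S4}
  dist 1: {S0, S7}
  -> S0 reached at distance 1
Shortest path length = 1

1


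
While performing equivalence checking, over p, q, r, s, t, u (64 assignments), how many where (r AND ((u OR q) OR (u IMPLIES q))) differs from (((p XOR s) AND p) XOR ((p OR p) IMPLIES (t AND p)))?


F1 = (r AND ((u OR q) OR (u IMPLIES q)))
F2 = (((p XOR s) AND p) XOR ((p OR p) IMPLIES (t AND p)))
Evaluate both on each of 64 rows (bits = p,q,r,s,t,u):
  row 0 [000000]: F1=0 F2=1 (differ) -> 1
  row 1 [000001]: F1=0 F2=1 (differ) -> 1
  row 2 [000010]: F1=0 F2=1 (differ) -> 1
  row 3 [000011]: F1=0 F2=1 (differ) -> 1
  row 4 [000100]: F1=0 F2=1 (differ) -> 1
  (every remaining row is evaluated the same way; all 64 results are listed next)
Full result column, 8 rows per line (p,q,r fixed per line; s,t,u runs 000..111 left to right):
  rows 0-7 [p,q,r=000]: 11111111  (ones: 8)
  rows 8-15 [p,q,r=001]: 00000000  (ones: 0)
  rows 16-23 [p,q,r=010]: 11111111  (ones: 8)
  rows 24-31 [p,q,r=011]: 00000000  (ones: 0)
  rows 32-39 [p,q,r=100]: 11000011  (ones: 4)
  rows 40-47 [p,q,r=101]: 00111100  (ones: 4)
  rows 48-55 [p,q,r=110]: 11000011  (ones: 4)
  rows 56-63 [p,q,r=111]: 00111100  (ones: 4)
Disagreements = 8+0+8+0+4+4+4+4 = 32

32


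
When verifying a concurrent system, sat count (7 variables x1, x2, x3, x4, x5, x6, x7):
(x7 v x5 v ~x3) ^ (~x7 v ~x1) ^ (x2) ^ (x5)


CNF with 4 clauses over 7 vars (128 assignments).
An assignment satisfies CNF iff every clause has >=1 true literal.
Check each row (bits = x1,x2,x3,x4,x5,x6,x7; clause T/F shown):
  row 0 [0000000]: clauses=TTFF -> 0
  row 1 [0000001]: clauses=TTFF -> 0
  row 2 [0000010]: clauses=TTFF -> 0
  row 3 [0000011]: clauses=TTFF -> 0
  row 4 [0000100]: clauses=TTFT -> 0
  (every remaining row is evaluated the same way; all 128 results are listed next)
Full result column, 8 rows per line (x1,x2,x3,x4 fixed per line; x5,x6,x7 runs 000..111 left to right):
  rows 0-7 [x1,x2,x3,x4=0000]: 00000000  (ones: 0)
  rows 8-15 [x1,x2,x3,x4=0001]: 00000000  (ones: 0)
  rows 16-23 [x1,x2,x3,x4=0010]: 00000000  (ones: 0)
  rows 24-31 [x1,x2,x3,x4=0011]: 00000000  (ones: 0)
  rows 32-39 [x1,x2,x3,x4=0100]: 00001111  (ones: 4)
  rows 40-47 [x1,x2,x3,x4=0101]: 00001111  (ones: 4)
  rows 48-55 [x1,x2,x3,x4=0110]: 00001111  (ones: 4)
  rows 56-63 [x1,x2,x3,x4=0111]: 00001111  (ones: 4)
  rows 64-71 [x1,x2,x3,x4=1000]: 00000000  (ones: 0)
  rows 72-79 [x1,x2,x3,x4=1001]: 00000000  (ones: 0)
  rows 80-87 [x1,x2,x3,x4=1010]: 00000000  (ones: 0)
  rows 88-95 [x1,x2,x3,x4=1011]: 00000000  (ones: 0)
  rows 96-103 [x1,x2,x3,x4=1100]: 00001010  (ones: 2)
  rows 104-111 [x1,x2,x3,x4=1101]: 00001010  (ones: 2)
  rows 112-119 [x1,x2,x3,x4=1110]: 00001010  (ones: 2)
  rows 120-127 [x1,x2,x3,x4=1111]: 00001010  (ones: 2)
Satisfying assignments = 0+0+0+0+4+4+4+4+0+0+0+0+2+2+2+2 = 24

24


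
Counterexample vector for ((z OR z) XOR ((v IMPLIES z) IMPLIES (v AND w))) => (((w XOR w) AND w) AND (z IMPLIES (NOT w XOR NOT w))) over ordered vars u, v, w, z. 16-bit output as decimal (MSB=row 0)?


F1 = ((z OR z) XOR ((v IMPLIES z) IMPLIES (v AND w)))
F2 = (((w XOR w) AND w) AND (z IMPLIES (NOT w XOR NOT w)))
Counterexample to F1=>F2 is where F1=1 and F2=0.
Evaluate each row (bits = u,v,w,z, MSB first):
  row 0 [0000]: F1=0 F2=0 -> F1&~F2 -> 0
  row 1 [0001]: F1=1 F2=0 -> F1&~F2 -> 1
  row 2 [0010]: F1=0 F2=0 -> F1&~F2 -> 0
  row 3 [0011]: F1=1 F2=0 -> F1&~F2 -> 1
  row 4 [0100]: F1=1 F2=0 -> F1&~F2 -> 1
  row 5 [0101]: F1=1 F2=0 -> F1&~F2 -> 1
  row 6 [0110]: F1=1 F2=0 -> F1&~F2 -> 1
  row 7 [0111]: F1=0 F2=0 -> F1&~F2 -> 0
  row 8 [1000]: F1=0 F2=0 -> F1&~F2 -> 0
  row 9 [1001]: F1=1 F2=0 -> F1&~F2 -> 1
  row 10 [1010]: F1=0 F2=0 -> F1&~F2 -> 0
  row 11 [1011]: F1=1 F2=0 -> F1&~F2 -> 1
  row 12 [1100]: F1=1 F2=0 -> F1&~F2 -> 1
  row 13 [1101]: F1=1 F2=0 -> F1&~F2 -> 1
  row 14 [1110]: F1=1 F2=0 -> F1&~F2 -> 1
  row 15 [1111]: F1=0 F2=0 -> F1&~F2 -> 0
Full result column, 4 rows per line (u,v fixed per line; w,z runs 00..11 left to right):
  rows 0-3 [u,v=00]: 0101  = hex 5
  rows 4-7 [u,v=01]: 1110  = hex E
  rows 8-11 [u,v=10]: 0101  = hex 5
  rows 12-15 [u,v=11]: 1110  = hex E
Counterexample vector (row 0 .. row 15) = 0101111001011110
Output column grouped in 4s = 0101 1110 0101 1110 = 0x5E5E
Convert to decimal digit by digit (value = value*16 + digit):
  5 -> 5
  5*16 + 14 (E) = 94
  94*16 + 5 = 1509
  1509*16 + 14 (E) = 24158
Decimal = 24158

24158


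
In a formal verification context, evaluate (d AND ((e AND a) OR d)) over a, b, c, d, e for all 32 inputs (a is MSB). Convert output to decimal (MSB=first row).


Formula: (d AND ((e AND a) OR d)) over a, b, c, d, e (32 rows)
Evaluate each row (bits = a,b,c,d,e, MSB first):
  row 0 [00000]: (0 AND ((0 AND 0) OR 0)) -> 0
  row 1 [00001]: (0 AND ((1 AND 0) OR 0)) -> 0
  row 2 [00010]: (1 AND ((0 AND 0) OR 1)) -> 1
  row 3 [00011]: (1 AND ((1 AND 0) OR 1)) -> 1
  row 4 [00100]: (0 AND ((0 AND 0) OR 0)) -> 0
  row 5 [00101]: (0 AND ((1 AND 0) OR 0)) -> 0
  row 6 [00110]: (1 AND ((0 AND 0) OR 1)) -> 1
  row 7 [00111]: (1 AND ((1 AND 0) OR 1)) -> 1
  row 8 [01000]: (0 AND ((0 AND 0) OR 0)) -> 0
  row 9 [01001]: (0 AND ((1 AND 0) OR 0)) -> 0
  row 10 [01010]: (1 AND ((0 AND 0) OR 1)) -> 1
  row 11 [01011]: (1 AND ((1 AND 0) OR 1)) -> 1
  row 12 [01100]: (0 AND ((0 AND 0) OR 0)) -> 0
  row 13 [01101]: (0 AND ((1 AND 0) OR 0)) -> 0
  row 14 [01110]: (1 AND ((0 AND 0) OR 1)) -> 1
  row 15 [01111]: (1 AND ((1 AND 0) OR 1)) -> 1
  row 16 [10000]: (0 AND ((0 AND 1) OR 0)) -> 0
  row 17 [10001]: (0 AND ((1 AND 1) OR 0)) -> 0
  row 18 [10010]: (1 AND ((0 AND 1) OR 1)) -> 1
  row 19 [10011]: (1 AND ((1 AND 1) OR 1)) -> 1
  row 20 [10100]: (0 AND ((0 AND 1) OR 0)) -> 0
  row 21 [10101]: (0 AND ((1 AND 1) OR 0)) -> 0
  row 22 [10110]: (1 AND ((0 AND 1) OR 1)) -> 1
  row 23 [10111]: (1 AND ((1 AND 1) OR 1)) -> 1
  row 24 [11000]: (0 AND ((0 AND 1) OR 0)) -> 0
  row 25 [11001]: (0 AND ((1 AND 1) OR 0)) -> 0
  row 26 [11010]: (1 AND ((0 AND 1) OR 1)) -> 1
  row 27 [11011]: (1 AND ((1 AND 1) OR 1)) -> 1
  row 28 [11100]: (0 AND ((0 AND 1) OR 0)) -> 0
  row 29 [11101]: (0 AND ((1 AND 1) OR 0)) -> 0
  row 30 [11110]: (1 AND ((0 AND 1) OR 1)) -> 1
  row 31 [11111]: (1 AND ((1 AND 1) OR 1)) -> 1
Full result column, 4 rows per line (a,b,c fixed per line; d,e runs 00..11 left to right):
  rows 0-3 [a,b,c=000]: 0011  = hex 3
  rows 4-7 [a,b,c=001]: 0011  = hex 3
  rows 8-11 [a,b,c=010]: 0011  = hex 3
  rows 12-15 [a,b,c=011]: 0011  = hex 3
  rows 16-19 [a,b,c=100]: 0011  = hex 3
  rows 20-23 [a,b,c=101]: 0011  = hex 3
  rows 24-27 [a,b,c=110]: 0011  = hex 3
  rows 28-31 [a,b,c=111]: 0011  = hex 3
Output column (row 0 .. row 31) = 00110011001100110011001100110011
Output column grouped in 4s = 0011 0011 0011 0011 0011 0011 0011 0011 = 0x33333333
Convert to decimal digit by digit (value = value*16 + digit):
  3 -> 3
  3*16 + 3 = 51
  51*16 + 3 = 819
  819*16 + 3 = 13107
  13107*16 + 3 = 209715
  209715*16 + 3 = 3355443
  3355443*16 + 3 = 53687091
  53687091*16 + 3 = 858993459
Decimal = 858993459

858993459


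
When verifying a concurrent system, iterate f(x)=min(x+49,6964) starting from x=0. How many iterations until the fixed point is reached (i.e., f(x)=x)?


Step 1: x=0, cap=6964, increment=49
Step 2: x grows by 49 each step until capped at 6964; fixed point is x=6964
Step 3: iterations = ceil(6964/49) = 143

143


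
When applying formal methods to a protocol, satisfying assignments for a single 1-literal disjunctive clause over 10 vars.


Step 1: Total=2^10=1024
Step 2: Unsat when all 1 false: 2^9=512
Step 3: Sat=1024-512=512

512


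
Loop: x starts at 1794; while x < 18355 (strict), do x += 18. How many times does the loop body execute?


Step 1: x goes from 1794 toward 18355 by 18; the body runs while x<18355, so iterations = ceil((bound-start)/step)
Step 2: Distance=16561
Step 3: ceil(16561/18)=921

921


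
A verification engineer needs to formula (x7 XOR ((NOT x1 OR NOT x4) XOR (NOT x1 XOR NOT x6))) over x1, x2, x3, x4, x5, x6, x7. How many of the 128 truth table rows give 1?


Formula: (x7 XOR ((NOT x1 OR NOT x4) XOR (NOT x1 XOR NOT x6))) over 7 vars (128 rows)
Evaluate each row (x1, x2, x3, x4, x5, x6, x7 as bits, MSB first):
  row 0 [0000000]: (0 XOR ((NOT 0 OR NOT 0) XOR (NOT 0 XOR NOT 0))) -> 1
  row 1 [0000001]: (1 XOR ((NOT 0 OR NOT 0) XOR (NOT 0 XOR NOT 0))) -> 0
  row 2 [0000010]: (0 XOR ((NOT 0 OR NOT 0) XOR (NOT 0 XOR NOT 1))) -> 0
  row 3 [0000011]: (1 XOR ((NOT 0 OR NOT 0) XOR (NOT 0 XOR NOT 1))) -> 1
  row 4 [0000100]: (0 XOR ((NOT 0 OR NOT 0) XOR (NOT 0 XOR NOT 0))) -> 1
  (every remaining row is evaluated the same way; all 128 results are listed next)
Full result column, 8 rows per line (x1,x2,x3,x4 fixed per line; x5,x6,x7 runs 000..111 left to right):
  rows 0-7 [x1,x2,x3,x4=0000]: 10011001  (ones: 4)
  rows 8-15 [x1,x2,x3,x4=0001]: 10011001  (ones: 4)
  rows 16-23 [x1,x2,x3,x4=0010]: 10011001  (ones: 4)
  rows 24-31 [x1,x2,x3,x4=0011]: 10011001  (ones: 4)
  rows 32-39 [x1,x2,x3,x4=0100]: 10011001  (ones: 4)
  rows 40-47 [x1,x2,x3,x4=0101]: 10011001  (ones: 4)
  rows 48-55 [x1,x2,x3,x4=0110]: 10011001  (ones: 4)
  rows 56-63 [x1,x2,x3,x4=0111]: 10011001  (ones: 4)
  rows 64-71 [x1,x2,x3,x4=1000]: 01100110  (ones: 4)
  rows 72-79 [x1,x2,x3,x4=1001]: 10011001  (ones: 4)
  rows 80-87 [x1,x2,x3,x4=1010]: 01100110  (ones: 4)
  rows 88-95 [x1,x2,x3,x4=1011]: 10011001  (ones: 4)
  rows 96-103 [x1,x2,x3,x4=1100]: 01100110  (ones: 4)
  rows 104-111 [x1,x2,x3,x4=1101]: 10011001  (ones: 4)
  rows 112-119 [x1,x2,x3,x4=1110]: 01100110  (ones: 4)
  rows 120-127 [x1,x2,x3,x4=1111]: 10011001  (ones: 4)
Count of 1-rows = 4+4+4+4+4+4+4+4+4+4+4+4+4+4+4+4 = 64

64


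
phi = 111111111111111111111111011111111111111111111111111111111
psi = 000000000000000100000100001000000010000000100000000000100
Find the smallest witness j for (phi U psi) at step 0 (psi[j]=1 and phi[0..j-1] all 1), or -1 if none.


(phi U psi) at 0: need smallest j with psi[j]=1 and phi[i]=1 for all i in [0,j).
Scan from step 0:
  step 0: phi=1, psi=0 -> continue
  step 1: phi=1, psi=0 -> continue
  step 2: phi=1, psi=0 -> continue
  step 3: phi=1, psi=0 -> continue
  step 15: psi=1 and phi held for [0,15) -> witness found
Witness step = 15

15


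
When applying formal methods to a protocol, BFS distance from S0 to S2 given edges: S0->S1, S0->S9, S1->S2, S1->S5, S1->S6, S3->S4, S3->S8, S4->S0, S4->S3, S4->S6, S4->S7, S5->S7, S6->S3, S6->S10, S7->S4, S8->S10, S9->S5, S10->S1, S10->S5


BFS layer-by-layer from S0:
  dist 0: {S0}
  dist 1: {S1, S9}
  dist 2: {S2, S5, S6}
  -> S2 reached at distance 2
Shortest path length = 2

2
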